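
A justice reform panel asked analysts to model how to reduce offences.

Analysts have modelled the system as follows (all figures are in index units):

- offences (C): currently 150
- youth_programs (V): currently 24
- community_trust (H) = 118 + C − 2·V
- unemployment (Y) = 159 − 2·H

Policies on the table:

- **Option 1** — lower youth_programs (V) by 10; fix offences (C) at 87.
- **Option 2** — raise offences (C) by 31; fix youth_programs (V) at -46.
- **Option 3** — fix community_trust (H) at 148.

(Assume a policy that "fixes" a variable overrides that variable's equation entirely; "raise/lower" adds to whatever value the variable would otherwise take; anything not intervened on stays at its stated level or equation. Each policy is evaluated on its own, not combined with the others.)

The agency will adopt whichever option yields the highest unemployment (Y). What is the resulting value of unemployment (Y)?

Option 1 (V − 10, C := 87):
  C = 87
  V = 24 − 10 = 14
  H = 118 + 87 − 2·14 = 177
  Y = 159 − 2·177 = -195
Option 2 (C + 31, V := -46):
  C = 150 + 31 = 181
  V = -46
  H = 118 + 181 − 2·(-46) = 391
  Y = 159 − 2·391 = -623
Option 3 (H := 148):
  C = 150
  V = 24
  H = 148
  Y = 159 − 2·148 = -137
Comparing — Option 1: Y=-195, Option 2: Y=-623, Option 3: Y=-137. Highest is -137 (Option 3).

-137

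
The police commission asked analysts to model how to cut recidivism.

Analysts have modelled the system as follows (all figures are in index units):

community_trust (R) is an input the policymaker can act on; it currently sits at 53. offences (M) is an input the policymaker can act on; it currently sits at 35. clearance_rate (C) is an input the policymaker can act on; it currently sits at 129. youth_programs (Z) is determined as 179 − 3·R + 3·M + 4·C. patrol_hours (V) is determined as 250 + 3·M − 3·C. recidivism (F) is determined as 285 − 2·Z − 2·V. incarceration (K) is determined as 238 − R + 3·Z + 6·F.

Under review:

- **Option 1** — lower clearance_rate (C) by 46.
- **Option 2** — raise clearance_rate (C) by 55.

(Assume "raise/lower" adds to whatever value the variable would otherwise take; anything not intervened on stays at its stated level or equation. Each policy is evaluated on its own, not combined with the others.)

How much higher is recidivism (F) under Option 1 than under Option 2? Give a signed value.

202

Option 1 (C − 46):
  R = 53
  M = 35
  C = 129 − 46 = 83
  Z = 179 − 3·53 + 3·35 + 4·83 = 457
  V = 250 + 3·35 − 3·83 = 106
  F = 285 − 2·457 − 2·106 = -841
Option 2 (C + 55):
  R = 53
  M = 35
  C = 129 + 55 = 184
  Z = 179 − 3·53 + 3·35 + 4·184 = 861
  V = 250 + 3·35 − 3·184 = -197
  F = 285 − 2·861 − 2·(-197) = -1043
F: -841 − (-1043) = 202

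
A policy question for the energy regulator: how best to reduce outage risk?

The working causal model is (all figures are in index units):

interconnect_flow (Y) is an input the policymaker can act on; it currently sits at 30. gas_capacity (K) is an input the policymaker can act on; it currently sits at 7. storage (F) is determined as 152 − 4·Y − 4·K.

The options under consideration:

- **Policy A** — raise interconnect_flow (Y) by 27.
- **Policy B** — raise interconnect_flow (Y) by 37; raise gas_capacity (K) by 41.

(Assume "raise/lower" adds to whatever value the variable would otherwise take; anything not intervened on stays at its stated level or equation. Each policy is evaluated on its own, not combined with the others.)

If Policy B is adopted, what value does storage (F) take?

Policy B (Y + 37, K + 41):
  Y = 30 + 37 = 67
  K = 7 + 41 = 48
  F = 152 − 4·67 − 4·48 = -308

-308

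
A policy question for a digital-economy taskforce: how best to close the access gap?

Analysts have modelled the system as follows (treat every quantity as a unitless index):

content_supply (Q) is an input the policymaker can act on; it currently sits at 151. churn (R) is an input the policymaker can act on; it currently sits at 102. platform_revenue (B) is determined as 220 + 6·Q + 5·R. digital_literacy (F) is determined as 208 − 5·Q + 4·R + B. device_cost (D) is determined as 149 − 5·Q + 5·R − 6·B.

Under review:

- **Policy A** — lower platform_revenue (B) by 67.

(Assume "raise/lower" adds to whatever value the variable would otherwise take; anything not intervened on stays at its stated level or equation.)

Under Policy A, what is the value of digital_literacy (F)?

Policy A (B − 67):
  Q = 151
  R = 102
  B = 220 + 6·151 + 5·102 (−67 from intervention) = 1569
  F = 208 − 5·151 + 4·102 + 1569 = 1430

1430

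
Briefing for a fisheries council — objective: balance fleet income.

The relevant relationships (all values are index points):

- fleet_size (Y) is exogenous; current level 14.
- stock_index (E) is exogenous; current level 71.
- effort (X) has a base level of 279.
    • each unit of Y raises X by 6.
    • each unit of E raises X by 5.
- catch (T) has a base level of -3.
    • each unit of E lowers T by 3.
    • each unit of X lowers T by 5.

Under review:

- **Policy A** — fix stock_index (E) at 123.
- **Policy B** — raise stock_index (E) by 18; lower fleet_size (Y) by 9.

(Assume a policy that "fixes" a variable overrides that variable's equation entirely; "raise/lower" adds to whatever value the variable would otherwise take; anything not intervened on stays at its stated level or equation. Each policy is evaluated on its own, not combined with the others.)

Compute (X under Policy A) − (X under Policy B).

224

Policy A (E := 123):
  Y = 14
  E = 123
  X = 279 + 6·14 + 5·123 = 978
Policy B (E + 18, Y − 9):
  Y = 14 − 9 = 5
  E = 71 + 18 = 89
  X = 279 + 6·5 + 5·89 = 754
X: 978 − 754 = 224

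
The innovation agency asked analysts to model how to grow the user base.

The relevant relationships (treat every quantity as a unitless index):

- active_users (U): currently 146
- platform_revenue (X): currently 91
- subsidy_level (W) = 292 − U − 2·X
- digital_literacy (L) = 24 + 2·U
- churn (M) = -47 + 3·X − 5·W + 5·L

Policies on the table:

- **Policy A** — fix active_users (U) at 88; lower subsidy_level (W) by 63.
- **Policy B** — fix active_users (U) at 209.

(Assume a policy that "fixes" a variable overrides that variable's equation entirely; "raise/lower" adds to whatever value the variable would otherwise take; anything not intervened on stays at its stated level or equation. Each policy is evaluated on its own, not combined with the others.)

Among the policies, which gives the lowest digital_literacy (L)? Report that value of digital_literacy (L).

Policy A (U := 88, W − 63):
  U = 88
  L = 24 + 2·88 = 200
Policy B (U := 209):
  U = 209
  L = 24 + 2·209 = 442
Comparing — Policy A: L=200, Policy B: L=442. Lowest is 200 (Policy A).

200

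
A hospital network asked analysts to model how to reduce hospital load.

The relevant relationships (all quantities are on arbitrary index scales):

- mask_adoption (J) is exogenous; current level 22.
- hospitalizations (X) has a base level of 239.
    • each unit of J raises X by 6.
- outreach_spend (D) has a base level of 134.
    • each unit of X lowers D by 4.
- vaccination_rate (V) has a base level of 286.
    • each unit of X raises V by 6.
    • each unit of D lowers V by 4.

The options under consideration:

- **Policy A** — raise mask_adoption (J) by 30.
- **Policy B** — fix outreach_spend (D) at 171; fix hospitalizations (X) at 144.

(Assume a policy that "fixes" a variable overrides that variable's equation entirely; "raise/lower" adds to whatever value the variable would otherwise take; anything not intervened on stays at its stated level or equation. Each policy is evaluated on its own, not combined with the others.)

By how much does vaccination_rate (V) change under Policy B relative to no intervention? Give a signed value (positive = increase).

-7446

Baseline:
  J = 22
  X = 239 + 6·22 = 371
  D = 134 − 4·371 = -1350
  V = 286 + 6·371 − 4·(-1350) = 7912
Policy B (D := 171, X := 144):
  J = 22
  X = 144
  D = 171
  V = 286 + 6·144 − 4·171 = 466
Change in V: 466 − 7912 = -7446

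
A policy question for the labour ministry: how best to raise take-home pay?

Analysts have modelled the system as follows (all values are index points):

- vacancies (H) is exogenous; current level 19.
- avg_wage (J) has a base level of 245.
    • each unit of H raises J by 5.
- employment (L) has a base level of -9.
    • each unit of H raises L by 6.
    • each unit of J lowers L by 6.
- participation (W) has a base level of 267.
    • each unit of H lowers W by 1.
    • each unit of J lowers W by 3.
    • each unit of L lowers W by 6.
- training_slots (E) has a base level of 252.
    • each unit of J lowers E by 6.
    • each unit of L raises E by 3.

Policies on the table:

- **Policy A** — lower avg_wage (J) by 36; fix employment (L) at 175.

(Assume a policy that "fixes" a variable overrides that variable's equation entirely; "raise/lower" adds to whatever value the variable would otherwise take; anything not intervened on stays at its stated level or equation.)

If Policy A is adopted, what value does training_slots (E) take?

-1047

Policy A (J − 36, L := 175):
  H = 19
  J = 245 + 5·19 (−36 from intervention) = 304
  L = 175
  E = 252 − 6·304 + 3·175 = -1047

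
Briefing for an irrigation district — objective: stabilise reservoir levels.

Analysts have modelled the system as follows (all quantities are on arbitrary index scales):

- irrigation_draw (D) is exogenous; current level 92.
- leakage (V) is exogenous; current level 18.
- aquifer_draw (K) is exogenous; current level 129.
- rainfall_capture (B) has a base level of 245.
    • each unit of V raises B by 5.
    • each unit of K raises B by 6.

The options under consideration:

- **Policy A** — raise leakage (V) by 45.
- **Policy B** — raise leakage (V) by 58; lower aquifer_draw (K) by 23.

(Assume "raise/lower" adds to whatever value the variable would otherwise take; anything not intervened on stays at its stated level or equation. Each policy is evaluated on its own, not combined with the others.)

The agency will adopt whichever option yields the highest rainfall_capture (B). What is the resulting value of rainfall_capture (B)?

1334

Policy A (V + 45):
  V = 18 + 45 = 63
  K = 129
  B = 245 + 5·63 + 6·129 = 1334
Policy B (V + 58, K − 23):
  V = 18 + 58 = 76
  K = 129 − 23 = 106
  B = 245 + 5·76 + 6·106 = 1261
Comparing — Policy A: B=1334, Policy B: B=1261. Highest is 1334 (Policy A).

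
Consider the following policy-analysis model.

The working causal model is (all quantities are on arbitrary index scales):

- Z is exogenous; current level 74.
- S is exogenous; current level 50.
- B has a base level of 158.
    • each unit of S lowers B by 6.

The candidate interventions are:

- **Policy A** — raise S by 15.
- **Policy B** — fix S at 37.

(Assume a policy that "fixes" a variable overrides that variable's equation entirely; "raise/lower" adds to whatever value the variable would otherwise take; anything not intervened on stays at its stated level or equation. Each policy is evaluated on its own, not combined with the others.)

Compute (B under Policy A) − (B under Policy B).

-168

Policy A (S + 15):
  S = 50 + 15 = 65
  B = 158 − 6·65 = -232
Policy B (S := 37):
  S = 37
  B = 158 − 6·37 = -64
B: -232 − (-64) = -168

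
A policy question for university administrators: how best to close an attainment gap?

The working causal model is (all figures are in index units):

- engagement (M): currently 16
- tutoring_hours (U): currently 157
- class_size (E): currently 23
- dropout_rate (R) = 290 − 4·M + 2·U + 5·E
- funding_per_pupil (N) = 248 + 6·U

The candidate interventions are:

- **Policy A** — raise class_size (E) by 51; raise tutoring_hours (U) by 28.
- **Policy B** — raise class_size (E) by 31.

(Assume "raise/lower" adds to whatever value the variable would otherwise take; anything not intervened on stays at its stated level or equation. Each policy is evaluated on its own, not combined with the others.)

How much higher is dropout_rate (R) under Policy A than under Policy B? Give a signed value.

Policy A (E + 51, U + 28):
  M = 16
  U = 157 + 28 = 185
  E = 23 + 51 = 74
  R = 290 − 4·16 + 2·185 + 5·74 = 966
Policy B (E + 31):
  M = 16
  U = 157
  E = 23 + 31 = 54
  R = 290 − 4·16 + 2·157 + 5·54 = 810
R: 966 − 810 = 156

156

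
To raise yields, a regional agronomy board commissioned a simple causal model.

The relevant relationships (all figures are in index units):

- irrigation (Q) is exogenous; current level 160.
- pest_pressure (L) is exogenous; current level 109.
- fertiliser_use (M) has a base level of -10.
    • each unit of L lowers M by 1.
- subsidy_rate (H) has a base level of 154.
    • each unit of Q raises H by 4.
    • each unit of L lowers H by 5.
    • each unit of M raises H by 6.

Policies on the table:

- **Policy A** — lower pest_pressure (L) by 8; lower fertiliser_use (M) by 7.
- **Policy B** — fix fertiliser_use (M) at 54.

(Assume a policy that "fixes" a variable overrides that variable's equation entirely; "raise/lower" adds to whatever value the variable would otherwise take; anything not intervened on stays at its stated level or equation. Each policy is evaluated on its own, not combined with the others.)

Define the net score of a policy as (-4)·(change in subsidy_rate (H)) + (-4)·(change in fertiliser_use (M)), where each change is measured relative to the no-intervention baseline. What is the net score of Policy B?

Baseline:
  Q = 160
  L = 109
  M = -10 − 109 = -119
  H = 154 + 4·160 − 5·109 + 6·(-119) = -465
Policy B (M := 54):
  Q = 160
  L = 109
  M = 54
  H = 154 + 4·160 − 5·109 + 6·54 = 573
ΔH = 573 − (-465) = 1038; ΔM = 54 − (-119) = 173
Score = (-4)·1038 + (-4)·173 = -4844

-4844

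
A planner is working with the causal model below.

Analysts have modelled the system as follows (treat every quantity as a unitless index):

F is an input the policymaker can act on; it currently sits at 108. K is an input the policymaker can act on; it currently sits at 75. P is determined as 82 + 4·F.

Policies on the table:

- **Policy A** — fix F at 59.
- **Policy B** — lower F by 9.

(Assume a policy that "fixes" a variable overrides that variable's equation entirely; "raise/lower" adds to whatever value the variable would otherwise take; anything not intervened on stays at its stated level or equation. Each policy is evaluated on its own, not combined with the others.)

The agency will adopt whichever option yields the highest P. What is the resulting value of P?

478

Policy A (F := 59):
  F = 59
  P = 82 + 4·59 = 318
Policy B (F − 9):
  F = 108 − 9 = 99
  P = 82 + 4·99 = 478
Comparing — Policy A: P=318, Policy B: P=478. Highest is 478 (Policy B).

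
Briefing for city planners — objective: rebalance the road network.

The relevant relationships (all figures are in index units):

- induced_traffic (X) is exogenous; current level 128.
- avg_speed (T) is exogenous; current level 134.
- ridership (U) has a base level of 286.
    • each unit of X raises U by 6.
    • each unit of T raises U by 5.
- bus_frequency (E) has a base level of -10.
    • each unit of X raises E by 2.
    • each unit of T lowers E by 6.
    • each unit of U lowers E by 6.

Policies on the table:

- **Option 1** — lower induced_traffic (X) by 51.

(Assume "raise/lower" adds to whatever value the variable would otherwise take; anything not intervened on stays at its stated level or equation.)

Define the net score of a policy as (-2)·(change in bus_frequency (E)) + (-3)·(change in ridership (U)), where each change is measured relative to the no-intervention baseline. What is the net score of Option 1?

Baseline:
  X = 128
  T = 134
  U = 286 + 6·128 + 5·134 = 1724
  E = -10 + 2·128 − 6·134 − 6·1724 = -10902
Option 1 (X − 51):
  X = 128 − 51 = 77
  T = 134
  U = 286 + 6·77 + 5·134 = 1418
  E = -10 + 2·77 − 6·134 − 6·1418 = -9168
ΔE = -9168 − (-10902) = 1734; ΔU = 1418 − 1724 = -306
Score = (-2)·1734 + (-3)·(-306) = -2550

-2550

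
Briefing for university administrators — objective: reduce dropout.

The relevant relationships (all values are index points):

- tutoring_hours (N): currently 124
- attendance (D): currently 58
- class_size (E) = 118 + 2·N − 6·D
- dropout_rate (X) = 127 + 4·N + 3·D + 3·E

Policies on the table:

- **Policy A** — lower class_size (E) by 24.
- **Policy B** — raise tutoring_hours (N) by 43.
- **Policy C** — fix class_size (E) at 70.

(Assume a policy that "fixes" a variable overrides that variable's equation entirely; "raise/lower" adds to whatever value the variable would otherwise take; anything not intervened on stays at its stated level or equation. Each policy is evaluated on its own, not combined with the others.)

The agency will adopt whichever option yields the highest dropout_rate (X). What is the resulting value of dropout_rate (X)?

Policy A (E − 24):
  N = 124
  D = 58
  E = 118 + 2·124 − 6·58 (−24 from intervention) = -6
  X = 127 + 4·124 + 3·58 + 3·(-6) = 779
Policy B (N + 43):
  N = 124 + 43 = 167
  D = 58
  E = 118 + 2·167 − 6·58 = 104
  X = 127 + 4·167 + 3·58 + 3·104 = 1281
Policy C (E := 70):
  N = 124
  D = 58
  E = 70
  X = 127 + 4·124 + 3·58 + 3·70 = 1007
Comparing — Policy A: X=779, Policy B: X=1281, Policy C: X=1007. Highest is 1281 (Policy B).

1281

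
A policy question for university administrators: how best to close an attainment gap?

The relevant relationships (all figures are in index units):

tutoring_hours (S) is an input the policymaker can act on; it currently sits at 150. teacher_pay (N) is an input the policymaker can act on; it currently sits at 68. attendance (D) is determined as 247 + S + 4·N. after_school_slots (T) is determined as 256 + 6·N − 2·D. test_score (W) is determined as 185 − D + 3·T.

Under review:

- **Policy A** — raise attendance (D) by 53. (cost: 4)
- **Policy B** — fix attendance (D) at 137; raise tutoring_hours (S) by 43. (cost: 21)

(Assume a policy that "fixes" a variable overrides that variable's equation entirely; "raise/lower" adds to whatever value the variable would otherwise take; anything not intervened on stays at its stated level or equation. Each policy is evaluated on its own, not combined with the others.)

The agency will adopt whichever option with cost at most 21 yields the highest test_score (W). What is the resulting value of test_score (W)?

Policy A (D + 53):
  S = 150
  N = 68
  D = 247 + 150 + 4·68 (+53 from intervention) = 722
  T = 256 + 6·68 − 2·722 = -780
  W = 185 − 722 + 3·(-780) = -2877
Policy B (D := 137, S + 43):
  S = 150 + 43 = 193
  N = 68
  D = 137
  T = 256 + 6·68 − 2·137 = 390
  W = 185 − 137 + 3·390 = 1218
Comparing — Policy A: W=-2877, Policy B: W=1218. Highest is 1218 (Policy B).

1218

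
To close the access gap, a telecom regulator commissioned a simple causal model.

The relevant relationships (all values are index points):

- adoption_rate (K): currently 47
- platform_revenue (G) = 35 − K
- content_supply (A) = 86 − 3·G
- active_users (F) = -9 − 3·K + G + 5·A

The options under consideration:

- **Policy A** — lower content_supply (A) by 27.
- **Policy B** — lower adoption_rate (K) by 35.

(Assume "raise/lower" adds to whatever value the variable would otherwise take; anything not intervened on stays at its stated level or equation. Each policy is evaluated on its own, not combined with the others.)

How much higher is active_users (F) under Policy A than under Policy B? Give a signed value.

Policy A (A − 27):
  K = 47
  G = 35 − 47 = -12
  A = 86 − 3·(-12) (−27 from intervention) = 95
  F = -9 − 3·47 + (-12) + 5·95 = 313
Policy B (K − 35):
  K = 47 − 35 = 12
  G = 35 − 12 = 23
  A = 86 − 3·23 = 17
  F = -9 − 3·12 + 23 + 5·17 = 63
F: 313 − 63 = 250

250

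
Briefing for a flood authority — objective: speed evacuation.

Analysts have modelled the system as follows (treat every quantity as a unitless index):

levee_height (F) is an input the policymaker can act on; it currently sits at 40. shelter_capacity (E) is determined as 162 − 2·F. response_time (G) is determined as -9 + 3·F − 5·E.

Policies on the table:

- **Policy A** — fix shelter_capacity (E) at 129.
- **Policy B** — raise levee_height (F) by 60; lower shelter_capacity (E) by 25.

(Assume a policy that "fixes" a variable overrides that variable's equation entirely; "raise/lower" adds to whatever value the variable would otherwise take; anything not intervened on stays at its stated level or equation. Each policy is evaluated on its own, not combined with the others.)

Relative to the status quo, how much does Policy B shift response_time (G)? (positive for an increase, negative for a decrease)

Baseline:
  F = 40
  E = 162 − 2·40 = 82
  G = -9 + 3·40 − 5·82 = -299
Policy B (F + 60, E − 25):
  F = 40 + 60 = 100
  E = 162 − 2·100 (−25 from intervention) = -63
  G = -9 + 3·100 − 5·(-63) = 606
Change in G: 606 − (-299) = 905

905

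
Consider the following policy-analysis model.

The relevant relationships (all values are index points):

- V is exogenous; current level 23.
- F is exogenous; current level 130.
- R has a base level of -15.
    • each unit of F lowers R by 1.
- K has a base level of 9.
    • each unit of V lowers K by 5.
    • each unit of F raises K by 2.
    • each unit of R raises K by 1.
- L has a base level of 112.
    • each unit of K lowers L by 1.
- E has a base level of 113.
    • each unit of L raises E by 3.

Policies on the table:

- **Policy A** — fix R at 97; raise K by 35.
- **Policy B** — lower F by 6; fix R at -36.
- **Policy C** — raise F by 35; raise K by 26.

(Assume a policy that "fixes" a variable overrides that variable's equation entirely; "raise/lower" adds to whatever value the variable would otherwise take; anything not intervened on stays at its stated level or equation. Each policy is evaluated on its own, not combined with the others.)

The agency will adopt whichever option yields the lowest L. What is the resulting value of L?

-174

Policy A (R := 97, K + 35):
  V = 23
  F = 130
  R = 97
  K = 9 − 5·23 + 2·130 + 97 (+35 from intervention) = 286
  L = 112 − 286 = -174
Policy B (F − 6, R := -36):
  V = 23
  F = 130 − 6 = 124
  R = -36
  K = 9 − 5·23 + 2·124 + (-36) = 106
  L = 112 − 106 = 6
Policy C (F + 35, K + 26):
  V = 23
  F = 130 + 35 = 165
  R = -15 − 165 = -180
  K = 9 − 5·23 + 2·165 + (-180) (+26 from intervention) = 70
  L = 112 − 70 = 42
Comparing — Policy A: L=-174, Policy B: L=6, Policy C: L=42. Lowest is -174 (Policy A).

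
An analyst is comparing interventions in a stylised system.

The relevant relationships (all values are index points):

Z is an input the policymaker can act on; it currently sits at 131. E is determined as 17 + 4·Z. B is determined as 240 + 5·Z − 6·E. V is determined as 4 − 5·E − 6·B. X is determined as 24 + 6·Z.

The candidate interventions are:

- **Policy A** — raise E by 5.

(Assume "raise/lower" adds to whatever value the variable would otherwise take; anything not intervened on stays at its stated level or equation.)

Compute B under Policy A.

-2381

Policy A (E + 5):
  Z = 131
  E = 17 + 4·131 (+5 from intervention) = 546
  B = 240 + 5·131 − 6·546 = -2381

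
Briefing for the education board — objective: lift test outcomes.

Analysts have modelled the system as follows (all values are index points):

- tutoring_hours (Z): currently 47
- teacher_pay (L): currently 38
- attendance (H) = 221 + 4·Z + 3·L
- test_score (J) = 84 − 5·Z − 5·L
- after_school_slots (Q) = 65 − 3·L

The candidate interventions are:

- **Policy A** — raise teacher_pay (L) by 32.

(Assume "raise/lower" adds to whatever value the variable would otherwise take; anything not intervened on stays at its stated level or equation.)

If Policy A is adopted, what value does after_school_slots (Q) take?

Policy A (L + 32):
  L = 38 + 32 = 70
  Q = 65 − 3·70 = -145

-145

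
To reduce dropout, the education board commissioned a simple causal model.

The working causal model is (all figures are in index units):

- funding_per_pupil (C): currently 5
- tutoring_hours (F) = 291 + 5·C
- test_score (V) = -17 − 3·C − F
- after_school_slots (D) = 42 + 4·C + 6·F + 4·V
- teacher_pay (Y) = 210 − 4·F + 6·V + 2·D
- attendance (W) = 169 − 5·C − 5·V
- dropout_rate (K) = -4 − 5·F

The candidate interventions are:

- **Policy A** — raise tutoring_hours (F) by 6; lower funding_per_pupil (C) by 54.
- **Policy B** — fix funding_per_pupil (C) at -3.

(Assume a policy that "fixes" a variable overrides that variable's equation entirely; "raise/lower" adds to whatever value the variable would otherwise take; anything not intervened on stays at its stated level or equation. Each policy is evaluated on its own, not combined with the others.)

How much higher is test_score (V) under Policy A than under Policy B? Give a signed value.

Policy A (F + 6, C − 54):
  C = 5 − 54 = -49
  F = 291 + 5·(-49) (+6 from intervention) = 52
  V = -17 − 3·(-49) − 52 = 78
Policy B (C := -3):
  C = -3
  F = 291 + 5·(-3) = 276
  V = -17 − 3·(-3) − 276 = -284
V: 78 − (-284) = 362

362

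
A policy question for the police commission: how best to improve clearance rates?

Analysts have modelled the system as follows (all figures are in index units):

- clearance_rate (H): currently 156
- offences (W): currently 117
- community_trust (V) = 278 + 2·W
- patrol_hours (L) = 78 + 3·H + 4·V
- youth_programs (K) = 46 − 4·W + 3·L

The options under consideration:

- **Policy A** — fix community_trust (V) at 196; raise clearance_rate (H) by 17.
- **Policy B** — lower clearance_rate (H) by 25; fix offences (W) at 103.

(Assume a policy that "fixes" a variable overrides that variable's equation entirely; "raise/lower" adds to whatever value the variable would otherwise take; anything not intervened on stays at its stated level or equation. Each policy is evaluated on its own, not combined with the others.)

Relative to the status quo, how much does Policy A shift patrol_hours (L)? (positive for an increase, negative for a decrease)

Baseline:
  H = 156
  W = 117
  V = 278 + 2·117 = 512
  L = 78 + 3·156 + 4·512 = 2594
Policy A (V := 196, H + 17):
  H = 156 + 17 = 173
  W = 117
  V = 196
  L = 78 + 3·173 + 4·196 = 1381
Change in L: 1381 − 2594 = -1213

-1213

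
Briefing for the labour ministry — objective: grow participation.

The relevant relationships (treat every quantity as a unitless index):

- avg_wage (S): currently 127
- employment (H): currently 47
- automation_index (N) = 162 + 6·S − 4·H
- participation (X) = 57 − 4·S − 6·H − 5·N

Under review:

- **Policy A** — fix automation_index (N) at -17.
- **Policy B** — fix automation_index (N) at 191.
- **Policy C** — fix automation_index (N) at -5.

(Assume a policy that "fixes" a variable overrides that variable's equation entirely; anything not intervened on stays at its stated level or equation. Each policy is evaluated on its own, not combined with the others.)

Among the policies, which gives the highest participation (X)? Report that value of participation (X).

Policy A (N := -17):
  S = 127
  H = 47
  N = -17
  X = 57 − 4·127 − 6·47 − 5·(-17) = -648
Policy B (N := 191):
  S = 127
  H = 47
  N = 191
  X = 57 − 4·127 − 6·47 − 5·191 = -1688
Policy C (N := -5):
  S = 127
  H = 47
  N = -5
  X = 57 − 4·127 − 6·47 − 5·(-5) = -708
Comparing — Policy A: X=-648, Policy B: X=-1688, Policy C: X=-708. Highest is -648 (Policy A).

-648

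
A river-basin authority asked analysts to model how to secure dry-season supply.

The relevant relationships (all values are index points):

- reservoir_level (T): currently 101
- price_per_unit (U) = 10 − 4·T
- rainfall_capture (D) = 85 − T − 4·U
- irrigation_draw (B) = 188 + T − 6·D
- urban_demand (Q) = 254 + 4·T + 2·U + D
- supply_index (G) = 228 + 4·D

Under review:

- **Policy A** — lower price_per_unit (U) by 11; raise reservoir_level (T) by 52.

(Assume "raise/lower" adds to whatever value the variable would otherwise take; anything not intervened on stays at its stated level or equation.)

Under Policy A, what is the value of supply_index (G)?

Policy A (U − 11, T + 52):
  T = 101 + 52 = 153
  U = 10 − 4·153 (−11 from intervention) = -613
  D = 85 − 153 − 4·(-613) = 2384
  G = 228 + 4·2384 = 9764

9764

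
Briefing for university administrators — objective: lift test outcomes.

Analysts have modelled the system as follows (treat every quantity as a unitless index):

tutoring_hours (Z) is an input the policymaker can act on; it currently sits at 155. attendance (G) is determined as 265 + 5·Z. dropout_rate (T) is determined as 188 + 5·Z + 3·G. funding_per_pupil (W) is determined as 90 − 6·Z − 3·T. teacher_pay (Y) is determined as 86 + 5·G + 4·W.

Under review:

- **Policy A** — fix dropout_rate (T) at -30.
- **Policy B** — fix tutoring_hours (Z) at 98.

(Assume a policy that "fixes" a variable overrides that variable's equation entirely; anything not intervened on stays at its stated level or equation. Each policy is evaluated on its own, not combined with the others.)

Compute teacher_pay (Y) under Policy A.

2286

Policy A (T := -30):
  Z = 155
  G = 265 + 5·155 = 1040
  T = -30
  W = 90 − 6·155 − 3·(-30) = -750
  Y = 86 + 5·1040 + 4·(-750) = 2286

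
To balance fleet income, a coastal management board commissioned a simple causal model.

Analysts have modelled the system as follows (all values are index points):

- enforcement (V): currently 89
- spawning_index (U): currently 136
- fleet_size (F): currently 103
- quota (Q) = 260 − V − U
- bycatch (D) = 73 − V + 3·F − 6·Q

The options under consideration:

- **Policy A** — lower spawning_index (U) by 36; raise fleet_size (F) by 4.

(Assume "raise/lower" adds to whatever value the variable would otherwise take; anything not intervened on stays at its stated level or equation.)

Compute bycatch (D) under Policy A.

-121

Policy A (U − 36, F + 4):
  V = 89
  U = 136 − 36 = 100
  F = 103 + 4 = 107
  Q = 260 − 89 − 100 = 71
  D = 73 − 89 + 3·107 − 6·71 = -121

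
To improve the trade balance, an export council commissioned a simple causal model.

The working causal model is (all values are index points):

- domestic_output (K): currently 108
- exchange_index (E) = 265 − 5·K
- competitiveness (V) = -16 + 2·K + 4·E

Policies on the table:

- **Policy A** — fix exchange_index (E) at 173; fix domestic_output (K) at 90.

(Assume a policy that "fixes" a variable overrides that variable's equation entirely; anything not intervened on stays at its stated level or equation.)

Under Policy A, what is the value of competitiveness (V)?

Policy A (E := 173, K := 90):
  K = 90
  E = 173
  V = -16 + 2·90 + 4·173 = 856

856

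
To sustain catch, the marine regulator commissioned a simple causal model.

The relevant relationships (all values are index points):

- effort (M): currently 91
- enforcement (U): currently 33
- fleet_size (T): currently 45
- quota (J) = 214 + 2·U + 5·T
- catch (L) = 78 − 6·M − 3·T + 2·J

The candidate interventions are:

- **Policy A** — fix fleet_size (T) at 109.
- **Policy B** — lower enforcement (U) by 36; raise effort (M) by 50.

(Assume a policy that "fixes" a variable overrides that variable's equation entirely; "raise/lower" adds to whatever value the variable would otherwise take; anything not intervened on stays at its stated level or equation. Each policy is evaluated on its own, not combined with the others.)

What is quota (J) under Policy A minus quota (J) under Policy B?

Policy A (T := 109):
  U = 33
  T = 109
  J = 214 + 2·33 + 5·109 = 825
Policy B (U − 36, M + 50):
  U = 33 − 36 = -3
  T = 45
  J = 214 + 2·(-3) + 5·45 = 433
J: 825 − 433 = 392

392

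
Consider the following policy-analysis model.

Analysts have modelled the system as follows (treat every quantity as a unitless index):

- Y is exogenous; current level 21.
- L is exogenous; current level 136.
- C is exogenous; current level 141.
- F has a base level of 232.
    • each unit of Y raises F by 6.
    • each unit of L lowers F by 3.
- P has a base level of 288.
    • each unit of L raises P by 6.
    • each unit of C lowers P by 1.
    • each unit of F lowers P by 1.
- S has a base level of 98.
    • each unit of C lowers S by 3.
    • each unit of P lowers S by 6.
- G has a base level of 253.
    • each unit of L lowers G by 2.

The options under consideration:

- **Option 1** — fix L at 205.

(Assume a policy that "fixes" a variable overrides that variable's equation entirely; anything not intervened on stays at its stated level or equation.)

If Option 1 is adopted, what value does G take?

-157

Option 1 (L := 205):
  L = 205
  G = 253 − 2·205 = -157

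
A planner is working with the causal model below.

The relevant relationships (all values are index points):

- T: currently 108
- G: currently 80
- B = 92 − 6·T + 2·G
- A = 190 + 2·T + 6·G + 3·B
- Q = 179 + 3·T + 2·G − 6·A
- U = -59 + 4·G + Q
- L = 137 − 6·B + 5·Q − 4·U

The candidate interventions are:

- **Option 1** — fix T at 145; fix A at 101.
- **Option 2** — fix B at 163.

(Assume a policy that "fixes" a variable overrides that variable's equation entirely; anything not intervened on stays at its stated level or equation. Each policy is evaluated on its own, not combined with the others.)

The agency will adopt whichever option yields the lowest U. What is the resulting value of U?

Option 1 (T := 145, A := 101):
  T = 145
  G = 80
  B = 92 − 6·145 + 2·80 = -618
  A = 101
  Q = 179 + 3·145 + 2·80 − 6·101 = 168
  U = -59 + 4·80 + 168 = 429
Option 2 (B := 163):
  T = 108
  G = 80
  B = 163
  A = 190 + 2·108 + 6·80 + 3·163 = 1375
  Q = 179 + 3·108 + 2·80 − 6·1375 = -7587
  U = -59 + 4·80 + (-7587) = -7326
Comparing — Option 1: U=429, Option 2: U=-7326. Lowest is -7326 (Option 2).

-7326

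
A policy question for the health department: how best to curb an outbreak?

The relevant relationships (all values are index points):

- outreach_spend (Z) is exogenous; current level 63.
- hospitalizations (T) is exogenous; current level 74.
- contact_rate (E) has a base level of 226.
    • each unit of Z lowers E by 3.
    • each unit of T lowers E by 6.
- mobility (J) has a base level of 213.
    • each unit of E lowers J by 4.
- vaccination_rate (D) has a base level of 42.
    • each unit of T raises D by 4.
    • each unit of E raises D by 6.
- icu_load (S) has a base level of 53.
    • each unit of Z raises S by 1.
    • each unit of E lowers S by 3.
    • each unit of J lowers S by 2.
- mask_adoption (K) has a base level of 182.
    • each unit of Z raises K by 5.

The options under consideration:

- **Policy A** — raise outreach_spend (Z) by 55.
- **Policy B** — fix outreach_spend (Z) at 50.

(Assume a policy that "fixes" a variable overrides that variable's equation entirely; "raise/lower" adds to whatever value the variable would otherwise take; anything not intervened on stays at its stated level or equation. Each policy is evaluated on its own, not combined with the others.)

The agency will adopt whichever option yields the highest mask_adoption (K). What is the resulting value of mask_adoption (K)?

772

Policy A (Z + 55):
  Z = 63 + 55 = 118
  K = 182 + 5·118 = 772
Policy B (Z := 50):
  Z = 50
  K = 182 + 5·50 = 432
Comparing — Policy A: K=772, Policy B: K=432. Highest is 772 (Policy A).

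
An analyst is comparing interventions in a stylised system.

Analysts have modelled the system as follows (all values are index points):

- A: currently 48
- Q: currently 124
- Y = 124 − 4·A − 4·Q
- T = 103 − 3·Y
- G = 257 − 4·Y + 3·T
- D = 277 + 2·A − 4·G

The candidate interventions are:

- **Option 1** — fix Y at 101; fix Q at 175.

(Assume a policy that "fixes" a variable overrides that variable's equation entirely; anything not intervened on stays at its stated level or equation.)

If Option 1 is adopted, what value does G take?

Option 1 (Y := 101, Q := 175):
  A = 48
  Q = 175
  Y = 101
  T = 103 − 3·101 = -200
  G = 257 − 4·101 + 3·(-200) = -747

-747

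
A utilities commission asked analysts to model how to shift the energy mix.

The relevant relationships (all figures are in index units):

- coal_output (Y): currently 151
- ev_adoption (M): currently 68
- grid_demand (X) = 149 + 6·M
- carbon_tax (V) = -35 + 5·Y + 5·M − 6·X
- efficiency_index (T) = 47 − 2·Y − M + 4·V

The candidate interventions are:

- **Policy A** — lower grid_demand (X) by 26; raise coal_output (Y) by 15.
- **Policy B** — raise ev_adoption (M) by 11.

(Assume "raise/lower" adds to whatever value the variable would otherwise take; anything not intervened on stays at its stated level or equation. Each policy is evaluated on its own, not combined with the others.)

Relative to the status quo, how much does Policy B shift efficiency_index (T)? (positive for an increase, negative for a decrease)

Baseline:
  Y = 151
  M = 68
  X = 149 + 6·68 = 557
  V = -35 + 5·151 + 5·68 − 6·557 = -2282
  T = 47 − 2·151 − 68 + 4·(-2282) = -9451
Policy B (M + 11):
  Y = 151
  M = 68 + 11 = 79
  X = 149 + 6·79 = 623
  V = -35 + 5·151 + 5·79 − 6·623 = -2623
  T = 47 − 2·151 − 79 + 4·(-2623) = -10826
Change in T: -10826 − (-9451) = -1375

-1375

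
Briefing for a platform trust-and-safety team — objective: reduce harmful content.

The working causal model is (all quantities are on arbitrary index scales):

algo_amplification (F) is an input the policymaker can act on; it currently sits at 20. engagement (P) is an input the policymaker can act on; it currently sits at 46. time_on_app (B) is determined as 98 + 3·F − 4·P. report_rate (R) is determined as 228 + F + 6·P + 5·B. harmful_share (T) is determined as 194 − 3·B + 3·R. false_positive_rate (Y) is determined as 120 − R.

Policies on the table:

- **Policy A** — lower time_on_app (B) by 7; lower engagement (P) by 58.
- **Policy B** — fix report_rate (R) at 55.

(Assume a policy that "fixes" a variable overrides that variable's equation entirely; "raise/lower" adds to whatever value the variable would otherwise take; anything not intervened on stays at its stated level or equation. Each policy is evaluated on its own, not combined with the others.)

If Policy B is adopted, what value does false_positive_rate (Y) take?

65

Policy B (R := 55):
  F = 20
  P = 46
  B = 98 + 3·20 − 4·46 = -26
  R = 55
  Y = 120 − 55 = 65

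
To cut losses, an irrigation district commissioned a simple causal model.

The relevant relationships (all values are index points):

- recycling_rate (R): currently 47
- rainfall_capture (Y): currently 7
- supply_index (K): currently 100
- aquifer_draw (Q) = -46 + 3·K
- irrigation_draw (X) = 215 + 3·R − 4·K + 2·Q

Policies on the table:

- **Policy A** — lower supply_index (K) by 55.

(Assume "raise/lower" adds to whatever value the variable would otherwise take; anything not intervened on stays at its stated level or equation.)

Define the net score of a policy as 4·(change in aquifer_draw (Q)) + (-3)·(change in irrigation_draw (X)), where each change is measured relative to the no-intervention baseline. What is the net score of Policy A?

-330

Baseline:
  R = 47
  K = 100
  Q = -46 + 3·100 = 254
  X = 215 + 3·47 − 4·100 + 2·254 = 464
Policy A (K − 55):
  R = 47
  K = 100 − 55 = 45
  Q = -46 + 3·45 = 89
  X = 215 + 3·47 − 4·45 + 2·89 = 354
ΔQ = 89 − 254 = -165; ΔX = 354 − 464 = -110
Score = 4·(-165) + (-3)·(-110) = -330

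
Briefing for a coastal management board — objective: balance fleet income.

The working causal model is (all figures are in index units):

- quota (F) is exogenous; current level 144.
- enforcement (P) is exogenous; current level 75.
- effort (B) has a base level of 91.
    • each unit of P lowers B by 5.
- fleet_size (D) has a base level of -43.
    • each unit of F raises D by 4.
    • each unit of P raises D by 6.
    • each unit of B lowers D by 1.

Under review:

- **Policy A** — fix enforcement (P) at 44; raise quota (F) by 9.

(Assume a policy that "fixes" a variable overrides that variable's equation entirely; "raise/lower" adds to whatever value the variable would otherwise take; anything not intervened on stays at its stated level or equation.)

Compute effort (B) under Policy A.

Policy A (P := 44, F + 9):
  P = 44
  B = 91 − 5·44 = -129

-129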